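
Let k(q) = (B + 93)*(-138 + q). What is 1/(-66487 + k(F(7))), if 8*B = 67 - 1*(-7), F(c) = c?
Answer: -4/319527 ≈ -1.2519e-5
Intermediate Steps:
B = 37/4 (B = (67 - 1*(-7))/8 = (67 + 7)/8 = (⅛)*74 = 37/4 ≈ 9.2500)
k(q) = -28221/2 + 409*q/4 (k(q) = (37/4 + 93)*(-138 + q) = 409*(-138 + q)/4 = -28221/2 + 409*q/4)
1/(-66487 + k(F(7))) = 1/(-66487 + (-28221/2 + (409/4)*7)) = 1/(-66487 + (-28221/2 + 2863/4)) = 1/(-66487 - 53579/4) = 1/(-319527/4) = -4/319527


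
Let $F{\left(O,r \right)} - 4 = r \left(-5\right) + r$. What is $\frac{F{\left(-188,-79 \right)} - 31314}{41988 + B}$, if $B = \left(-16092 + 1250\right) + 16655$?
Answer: $- \frac{30994}{43801} \approx -0.70761$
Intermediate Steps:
$F{\left(O,r \right)} = 4 - 4 r$ ($F{\left(O,r \right)} = 4 + \left(r \left(-5\right) + r\right) = 4 + \left(- 5 r + r\right) = 4 - 4 r$)
$B = 1813$ ($B = -14842 + 16655 = 1813$)
$\frac{F{\left(-188,-79 \right)} - 31314}{41988 + B} = \frac{\left(4 - -316\right) - 31314}{41988 + 1813} = \frac{\left(4 + 316\right) - 31314}{43801} = \left(320 - 31314\right) \frac{1}{43801} = \left(-30994\right) \frac{1}{43801} = - \frac{30994}{43801}$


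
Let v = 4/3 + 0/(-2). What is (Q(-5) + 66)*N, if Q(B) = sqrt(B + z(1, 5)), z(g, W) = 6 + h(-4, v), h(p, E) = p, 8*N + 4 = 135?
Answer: 4323/4 + 131*I*sqrt(3)/8 ≈ 1080.8 + 28.362*I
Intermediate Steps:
N = 131/8 (N = -1/2 + (1/8)*135 = -1/2 + 135/8 = 131/8 ≈ 16.375)
v = 4/3 (v = 4*(1/3) + 0*(-1/2) = 4/3 + 0 = 4/3 ≈ 1.3333)
z(g, W) = 2 (z(g, W) = 6 - 4 = 2)
Q(B) = sqrt(2 + B) (Q(B) = sqrt(B + 2) = sqrt(2 + B))
(Q(-5) + 66)*N = (sqrt(2 - 5) + 66)*(131/8) = (sqrt(-3) + 66)*(131/8) = (I*sqrt(3) + 66)*(131/8) = (66 + I*sqrt(3))*(131/8) = 4323/4 + 131*I*sqrt(3)/8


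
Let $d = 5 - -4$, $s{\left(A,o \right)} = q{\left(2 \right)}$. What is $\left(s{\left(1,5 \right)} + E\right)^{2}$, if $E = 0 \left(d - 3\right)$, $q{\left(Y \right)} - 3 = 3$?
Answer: $36$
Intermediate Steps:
$q{\left(Y \right)} = 6$ ($q{\left(Y \right)} = 3 + 3 = 6$)
$s{\left(A,o \right)} = 6$
$d = 9$ ($d = 5 + 4 = 9$)
$E = 0$ ($E = 0 \left(9 - 3\right) = 0 \cdot 6 = 0$)
$\left(s{\left(1,5 \right)} + E\right)^{2} = \left(6 + 0\right)^{2} = 6^{2} = 36$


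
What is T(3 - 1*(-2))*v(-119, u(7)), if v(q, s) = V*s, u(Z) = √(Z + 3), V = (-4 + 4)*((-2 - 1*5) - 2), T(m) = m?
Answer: 0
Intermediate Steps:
V = 0 (V = 0*((-2 - 5) - 2) = 0*(-7 - 2) = 0*(-9) = 0)
u(Z) = √(3 + Z)
v(q, s) = 0 (v(q, s) = 0*s = 0)
T(3 - 1*(-2))*v(-119, u(7)) = (3 - 1*(-2))*0 = (3 + 2)*0 = 5*0 = 0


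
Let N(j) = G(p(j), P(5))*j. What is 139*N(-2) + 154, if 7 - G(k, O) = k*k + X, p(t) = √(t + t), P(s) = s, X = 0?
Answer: -2904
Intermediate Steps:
p(t) = √2*√t (p(t) = √(2*t) = √2*√t)
G(k, O) = 7 - k² (G(k, O) = 7 - (k*k + 0) = 7 - (k² + 0) = 7 - k²)
N(j) = j*(7 - 2*j) (N(j) = (7 - (√2*√j)²)*j = (7 - 2*j)*j = j*(7 - 2*j))
139*N(-2) + 154 = 139*(-2*(7 - 2*(-2))) + 154 = 139*(-2*(7 + 4)) + 154 = 139*(-2*11) + 154 = 139*(-22) + 154 = -3058 + 154 = -2904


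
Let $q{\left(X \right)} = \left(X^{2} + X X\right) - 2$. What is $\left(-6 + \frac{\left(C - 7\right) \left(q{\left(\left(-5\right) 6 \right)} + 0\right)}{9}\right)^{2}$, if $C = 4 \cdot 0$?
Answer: $\frac{159769600}{81} \approx 1.9725 \cdot 10^{6}$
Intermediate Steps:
$q{\left(X \right)} = -2 + 2 X^{2}$ ($q{\left(X \right)} = \left(X^{2} + X^{2}\right) - 2 = 2 X^{2} - 2 = -2 + 2 X^{2}$)
$C = 0$
$\left(-6 + \frac{\left(C - 7\right) \left(q{\left(\left(-5\right) 6 \right)} + 0\right)}{9}\right)^{2} = \left(-6 + \frac{\left(0 - 7\right) \left(\left(-2 + 2 \left(\left(-5\right) 6\right)^{2}\right) + 0\right)}{9}\right)^{2} = \left(-6 + - 7 \left(\left(-2 + 2 \left(-30\right)^{2}\right) + 0\right) \frac{1}{9}\right)^{2} = \left(-6 + - 7 \left(\left(-2 + 2 \cdot 900\right) + 0\right) \frac{1}{9}\right)^{2} = \left(-6 + - 7 \left(\left(-2 + 1800\right) + 0\right) \frac{1}{9}\right)^{2} = \left(-6 + - 7 \left(1798 + 0\right) \frac{1}{9}\right)^{2} = \left(-6 + \left(-7\right) 1798 \cdot \frac{1}{9}\right)^{2} = \left(-6 - \frac{12586}{9}\right)^{2} = \left(- \frac{12640}{9}\right)^{2} = \frac{159769600}{81}$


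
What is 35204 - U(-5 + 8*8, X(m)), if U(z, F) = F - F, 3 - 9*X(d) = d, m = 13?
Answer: 35204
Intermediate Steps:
X(d) = ⅓ - d/9
U(z, F) = 0
35204 - U(-5 + 8*8, X(m)) = 35204 - 1*0 = 35204 + 0 = 35204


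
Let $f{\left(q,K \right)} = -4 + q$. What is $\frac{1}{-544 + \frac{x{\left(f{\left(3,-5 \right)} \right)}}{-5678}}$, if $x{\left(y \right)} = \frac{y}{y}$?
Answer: $- \frac{5678}{3088833} \approx -0.0018382$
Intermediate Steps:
$x{\left(y \right)} = 1$
$\frac{1}{-544 + \frac{x{\left(f{\left(3,-5 \right)} \right)}}{-5678}} = \frac{1}{-544 + 1 \frac{1}{-5678}} = \frac{1}{-544 + 1 \left(- \frac{1}{5678}\right)} = \frac{1}{-544 - \frac{1}{5678}} = \frac{1}{- \frac{3088833}{5678}} = - \frac{5678}{3088833}$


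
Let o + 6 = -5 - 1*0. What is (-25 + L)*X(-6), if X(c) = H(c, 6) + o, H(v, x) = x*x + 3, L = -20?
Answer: -1260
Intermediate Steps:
o = -11 (o = -6 + (-5 - 1*0) = -6 + (-5 + 0) = -6 - 5 = -11)
H(v, x) = 3 + x**2 (H(v, x) = x**2 + 3 = 3 + x**2)
X(c) = 28 (X(c) = (3 + 6**2) - 11 = (3 + 36) - 11 = 39 - 11 = 28)
(-25 + L)*X(-6) = (-25 - 20)*28 = -45*28 = -1260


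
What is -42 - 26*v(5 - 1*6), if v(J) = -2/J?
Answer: -94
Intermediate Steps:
-42 - 26*v(5 - 1*6) = -42 - (-52)/(5 - 1*6) = -42 - (-52)/(5 - 6) = -42 - (-52)/(-1) = -42 - (-52)*(-1) = -42 - 26*2 = -42 - 52 = -94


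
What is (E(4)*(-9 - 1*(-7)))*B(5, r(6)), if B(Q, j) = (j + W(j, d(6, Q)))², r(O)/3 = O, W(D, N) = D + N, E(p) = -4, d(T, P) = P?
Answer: 13448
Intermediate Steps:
r(O) = 3*O
B(Q, j) = (Q + 2*j)² (B(Q, j) = (j + (j + Q))² = (j + (Q + j))² = (Q + 2*j)²)
(E(4)*(-9 - 1*(-7)))*B(5, r(6)) = (-4*(-9 - 1*(-7)))*(5 + 2*(3*6))² = (-4*(-9 + 7))*(5 + 2*18)² = (-4*(-2))*(5 + 36)² = 8*41² = 8*1681 = 13448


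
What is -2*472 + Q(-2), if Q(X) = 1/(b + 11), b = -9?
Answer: -1887/2 ≈ -943.50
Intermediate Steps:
Q(X) = 1/2 (Q(X) = 1/(-9 + 11) = 1/2)
-2*472 + Q(-2) = -2*472 + 1/2 = -944 + 1/2 = -1887/2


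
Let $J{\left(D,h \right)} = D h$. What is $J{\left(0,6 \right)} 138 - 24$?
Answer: $-24$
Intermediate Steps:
$J{\left(0,6 \right)} 138 - 24 = 0 \cdot 6 \cdot 138 - 24 = 0 \cdot 138 - 24 = 0 - 24 = -24$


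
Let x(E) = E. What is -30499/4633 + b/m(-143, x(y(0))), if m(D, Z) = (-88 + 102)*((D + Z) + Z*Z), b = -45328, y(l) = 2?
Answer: 75753771/4443047 ≈ 17.050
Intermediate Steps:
m(D, Z) = 14*D + 14*Z + 14*Z² (m(D, Z) = 14*((D + Z) + Z²) = 14*(D + Z + Z²) = 14*D + 14*Z + 14*Z²)
-30499/4633 + b/m(-143, x(y(0))) = -30499/4633 - 45328/(14*(-143) + 14*2 + 14*2²) = -30499*1/4633 - 45328/(-2002 + 28 + 14*4) = -30499/4633 - 45328/(-2002 + 28 + 56) = -30499/4633 - 45328/(-1918) = -30499/4633 - 45328*(-1/1918) = -30499/4633 + 22664/959 = 75753771/4443047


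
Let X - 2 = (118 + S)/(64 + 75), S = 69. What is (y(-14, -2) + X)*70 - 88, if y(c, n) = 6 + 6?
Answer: 137078/139 ≈ 986.17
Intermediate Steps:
y(c, n) = 12
X = 465/139 (X = 2 + (118 + 69)/(64 + 75) = 2 + 187/139 = 465/139 ≈ 3.3453)
(y(-14, -2) + X)*70 - 88 = (12 + 465/139)*70 - 88 = (2133/139)*70 - 88 = 149310/139 - 88 = 137078/139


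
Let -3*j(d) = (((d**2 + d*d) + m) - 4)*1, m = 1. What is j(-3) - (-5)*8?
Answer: 35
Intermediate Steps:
j(d) = 1 - 2*d**2/3 (j(d) = -(((d**2 + d*d) + 1) - 4)/3 = -(((d**2 + d**2) + 1) - 4)/3 = -((2*d**2 + 1) - 4)/3 = -((1 + 2*d**2) - 4)/3 = -(-3 + 2*d**2)/3 = 1 - 2*d**2/3)
j(-3) - (-5)*8 = (1 - 2/3*(-3)**2) - (-5)*8 = (1 - 2/3*9) - 1*(-40) = (1 - 6) + 40 = -5 + 40 = 35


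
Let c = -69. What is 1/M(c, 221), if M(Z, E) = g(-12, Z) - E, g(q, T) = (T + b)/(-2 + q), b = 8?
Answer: -14/3033 ≈ -0.0046159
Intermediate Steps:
g(q, T) = (8 + T)/(-2 + q) (g(q, T) = (T + 8)/(-2 + q) = (8 + T)/(-2 + q))
M(Z, E) = -4/7 - E - Z/14 (M(Z, E) = (8 + Z)/(-2 - 12) - E = (8 + Z)/(-14) - E = -(8 + Z)/14 - E = (-4/7 - Z/14) - E = -4/7 - E - Z/14)
1/M(c, 221) = 1/(-4/7 - 1*221 - 1/14*(-69)) = 1/(-4/7 - 221 + 69/14) = 1/(-3033/14) = -14/3033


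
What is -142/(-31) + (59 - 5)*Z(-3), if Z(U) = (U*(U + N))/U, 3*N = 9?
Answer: 142/31 ≈ 4.5806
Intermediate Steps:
N = 3 (N = (⅓)*9 = 3)
Z(U) = 3 + U (Z(U) = (U*(U + 3))/U = (U*(3 + U))/U = 3 + U)
-142/(-31) + (59 - 5)*Z(-3) = -142/(-31) + (59 - 5)*(3 - 3) = -142*(-1/31) + 54*0 = 142/31 + 0 = 142/31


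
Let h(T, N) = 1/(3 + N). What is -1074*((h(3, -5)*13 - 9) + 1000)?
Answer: -1057353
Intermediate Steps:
-1074*((h(3, -5)*13 - 9) + 1000) = -1074*((13/(3 - 5) - 9) + 1000) = -1074*((13/(-2) - 9) + 1000) = -1074*((-½*13 - 9) + 1000) = -1074*((-13/2 - 9) + 1000) = -1074*(-31/2 + 1000) = -1074*1969/2 = -1057353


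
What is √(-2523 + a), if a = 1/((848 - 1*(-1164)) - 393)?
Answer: 32*I*√6458191/1619 ≈ 50.229*I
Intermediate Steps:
a = 1/1619 (a = 1/((848 + 1164) - 393) = 1/(2012 - 393) = 1/1619 ≈ 0.00061767)
√(-2523 + a) = √(-2523 + 1/1619) = √(-4084736/1619) = 32*I*√6458191/1619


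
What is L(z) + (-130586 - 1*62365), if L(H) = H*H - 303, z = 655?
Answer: 235771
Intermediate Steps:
L(H) = -303 + H² (L(H) = H² - 303 = -303 + H²)
L(z) + (-130586 - 1*62365) = (-303 + 655²) + (-130586 - 1*62365) = (-303 + 429025) + (-130586 - 62365) = 428722 - 192951 = 235771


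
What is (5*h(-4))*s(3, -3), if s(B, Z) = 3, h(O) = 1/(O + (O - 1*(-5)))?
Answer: -5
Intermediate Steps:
h(O) = 1/(5 + 2*O) (h(O) = 1/(O + (O + 5)) = 1/(O + (5 + O)) = 1/(5 + 2*O))
(5*h(-4))*s(3, -3) = (5/(5 + 2*(-4)))*3 = (5/(5 - 8))*3 = (5/(-3))*3 = (5*(-⅓))*3 = -5/3*3 = -5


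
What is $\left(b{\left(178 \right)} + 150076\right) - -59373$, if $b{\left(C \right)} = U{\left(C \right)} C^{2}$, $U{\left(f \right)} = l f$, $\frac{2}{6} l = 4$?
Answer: $67886473$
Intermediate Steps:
$l = 12$ ($l = 3 \cdot 4 = 12$)
$U{\left(f \right)} = 12 f$
$b{\left(C \right)} = 12 C^{3}$ ($b{\left(C \right)} = 12 C C^{2} = 12 C^{3}$)
$\left(b{\left(178 \right)} + 150076\right) - -59373 = \left(12 \cdot 178^{3} + 150076\right) - -59373 = \left(12 \cdot 5639752 + 150076\right) + 59373 = \left(67677024 + 150076\right) + 59373 = 67827100 + 59373 = 67886473$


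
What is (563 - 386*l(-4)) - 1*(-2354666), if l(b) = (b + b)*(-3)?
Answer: 2345965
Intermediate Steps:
l(b) = -6*b (l(b) = (2*b)*(-3) = -6*b)
(563 - 386*l(-4)) - 1*(-2354666) = (563 - (-2316)*(-4)) - 1*(-2354666) = (563 - 386*24) + 2354666 = (563 - 9264) + 2354666 = -8701 + 2354666 = 2345965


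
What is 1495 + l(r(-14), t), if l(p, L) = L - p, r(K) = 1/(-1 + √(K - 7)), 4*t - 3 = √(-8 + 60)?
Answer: 65815/44 + √13/2 + I*√21/22 ≈ 1497.6 + 0.2083*I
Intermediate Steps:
t = ¾ + √13/2 (t = ¾ + √(-8 + 60)/4 = ¾ + √52/4 = ¾ + (2*√13)/4 = ¾ + √13/2 ≈ 2.5528)
r(K) = 1/(-1 + √(-7 + K))
1495 + l(r(-14), t) = 1495 + ((¾ + √13/2) - 1/(-1 + √(-7 - 14))) = 1495 + ((¾ + √13/2) - 1/(-1 + √(-21))) = 1495 + ((¾ + √13/2) - 1/(-1 + I*√21)) = 1495 + (¾ + √13/2 - 1/(-1 + I*√21)) = 5983/4 + √13/2 - 1/(-1 + I*√21)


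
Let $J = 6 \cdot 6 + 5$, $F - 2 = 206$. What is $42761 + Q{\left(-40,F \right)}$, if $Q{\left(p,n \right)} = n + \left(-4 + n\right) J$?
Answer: $51333$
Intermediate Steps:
$F = 208$ ($F = 2 + 206 = 208$)
$J = 41$ ($J = 36 + 5 = 41$)
$Q{\left(p,n \right)} = -164 + 42 n$ ($Q{\left(p,n \right)} = n + \left(-4 + n\right) 41 = n + \left(-164 + 41 n\right) = -164 + 42 n$)
$42761 + Q{\left(-40,F \right)} = 42761 + \left(-164 + 42 \cdot 208\right) = 42761 + \left(-164 + 8736\right) = 42761 + 8572 = 51333$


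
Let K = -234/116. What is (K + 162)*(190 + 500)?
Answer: 3201255/29 ≈ 1.1039e+5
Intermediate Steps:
K = -117/58 (K = -234*1/116 = -117/58 ≈ -2.0172)
(K + 162)*(190 + 500) = (-117/58 + 162)*(190 + 500) = (9279/58)*690 = 3201255/29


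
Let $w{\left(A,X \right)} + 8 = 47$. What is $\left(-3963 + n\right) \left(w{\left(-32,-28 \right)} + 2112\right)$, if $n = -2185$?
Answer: $-13224348$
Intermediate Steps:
$w{\left(A,X \right)} = 39$ ($w{\left(A,X \right)} = -8 + 47 = 39$)
$\left(-3963 + n\right) \left(w{\left(-32,-28 \right)} + 2112\right) = \left(-3963 - 2185\right) \left(39 + 2112\right) = \left(-6148\right) 2151 = -13224348$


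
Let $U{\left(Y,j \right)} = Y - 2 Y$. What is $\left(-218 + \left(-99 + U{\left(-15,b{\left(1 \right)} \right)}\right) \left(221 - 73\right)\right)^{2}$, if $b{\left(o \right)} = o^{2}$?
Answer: $160022500$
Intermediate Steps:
$U{\left(Y,j \right)} = - Y$
$\left(-218 + \left(-99 + U{\left(-15,b{\left(1 \right)} \right)}\right) \left(221 - 73\right)\right)^{2} = \left(-218 + \left(-99 - -15\right) \left(221 - 73\right)\right)^{2} = \left(-218 + \left(-99 + 15\right) 148\right)^{2} = \left(-218 - 12432\right)^{2} = \left(-12650\right)^{2} = 160022500$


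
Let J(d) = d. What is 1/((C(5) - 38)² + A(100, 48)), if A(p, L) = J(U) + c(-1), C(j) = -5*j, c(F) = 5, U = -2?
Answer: 1/3972 ≈ 0.00025176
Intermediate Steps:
A(p, L) = 3 (A(p, L) = -2 + 5 = 3)
1/((C(5) - 38)² + A(100, 48)) = 1/((-5*5 - 38)² + 3) = 1/((-25 - 38)² + 3) = 1/((-63)² + 3) = 1/(3969 + 3) = 1/3972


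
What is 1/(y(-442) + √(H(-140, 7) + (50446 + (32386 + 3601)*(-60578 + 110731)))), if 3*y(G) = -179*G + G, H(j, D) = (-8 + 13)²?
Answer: -118014/5027122681 + 9*√1804906482/10054245362 ≈ 1.4554e-5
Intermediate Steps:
H(j, D) = 25 (H(j, D) = 5² = 25)
y(G) = -178*G/3 (y(G) = (-179*G + G)/3 = (-178*G)/3 = -178*G/3)
1/(y(-442) + √(H(-140, 7) + (50446 + (32386 + 3601)*(-60578 + 110731)))) = 1/(-178/3*(-442) + √(25 + (50446 + (32386 + 3601)*(-60578 + 110731)))) = 1/(78676/3 + √(25 + (50446 + 35987*50153))) = 1/(78676/3 + √(25 + (50446 + 1804856011))) = 1/(78676/3 + √(25 + 1804906457)) = 1/(78676/3 + √1804906482)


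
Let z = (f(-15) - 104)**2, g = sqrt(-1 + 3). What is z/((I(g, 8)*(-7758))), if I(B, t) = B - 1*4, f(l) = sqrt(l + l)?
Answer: 10786/27153 + 5393*sqrt(2)/54306 - 208*I*sqrt(30)/27153 - 104*I*sqrt(15)/27153 ≈ 0.53767 - 0.056791*I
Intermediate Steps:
f(l) = sqrt(2)*sqrt(l) (f(l) = sqrt(2*l) = sqrt(2)*sqrt(l))
g = sqrt(2) ≈ 1.4142
I(B, t) = -4 + B (I(B, t) = B - 4 = -4 + B)
z = (-104 + I*sqrt(30))**2 (z = (sqrt(2)*sqrt(-15) - 104)**2 = (sqrt(2)*(I*sqrt(15)) - 104)**2 = (I*sqrt(30) - 104)**2 = (-104 + I*sqrt(30))**2 ≈ 10786.0 - 1139.3*I)
z/((I(g, 8)*(-7758))) = (104 - I*sqrt(30))**2/(((-4 + sqrt(2))*(-7758))) = (104 - I*sqrt(30))**2/(31032 - 7758*sqrt(2))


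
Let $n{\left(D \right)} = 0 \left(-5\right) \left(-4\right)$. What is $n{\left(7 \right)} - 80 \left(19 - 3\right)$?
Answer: $-1280$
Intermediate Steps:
$n{\left(D \right)} = 0$ ($n{\left(D \right)} = 0 \left(-4\right) = 0$)
$n{\left(7 \right)} - 80 \left(19 - 3\right) = 0 - 80 \left(19 - 3\right) = 0 - 1280 = -1280$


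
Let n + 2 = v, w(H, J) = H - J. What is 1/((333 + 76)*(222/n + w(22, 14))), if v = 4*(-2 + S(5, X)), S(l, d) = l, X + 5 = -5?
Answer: 5/61759 ≈ 8.0960e-5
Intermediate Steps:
X = -10 (X = -5 - 5 = -10)
v = 12 (v = 4*(-2 + 5) = 4*3 = 12)
n = 10 (n = -2 + 12 = 10)
1/((333 + 76)*(222/n + w(22, 14))) = 1/((333 + 76)*(222/10 + (22 - 1*14))) = 1/(409*(222*(⅒) + (22 - 14))) = 1/(409*(111/5 + 8)) = 1/(409*(151/5)) = 1/(61759/5) = 5/61759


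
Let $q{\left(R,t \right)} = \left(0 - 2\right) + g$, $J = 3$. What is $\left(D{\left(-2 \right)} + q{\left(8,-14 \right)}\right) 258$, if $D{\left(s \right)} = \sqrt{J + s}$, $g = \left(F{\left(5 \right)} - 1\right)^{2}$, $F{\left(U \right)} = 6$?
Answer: $6192$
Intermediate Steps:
$g = 25$ ($g = \left(6 - 1\right)^{2} = 5^{2} = 25$)
$D{\left(s \right)} = \sqrt{3 + s}$
$q{\left(R,t \right)} = 23$ ($q{\left(R,t \right)} = \left(0 - 2\right) + 25 = -2 + 25 = 23$)
$\left(D{\left(-2 \right)} + q{\left(8,-14 \right)}\right) 258 = \left(\sqrt{3 - 2} + 23\right) 258 = \left(\sqrt{1} + 23\right) 258 = \left(1 + 23\right) 258 = 24 \cdot 258 = 6192$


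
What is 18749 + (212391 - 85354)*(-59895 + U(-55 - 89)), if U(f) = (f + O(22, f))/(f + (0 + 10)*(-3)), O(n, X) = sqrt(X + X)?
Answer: -220653959726/29 - 254074*I*sqrt(2)/29 ≈ -7.6088e+9 - 12390.0*I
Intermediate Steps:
O(n, X) = sqrt(2)*sqrt(X) (O(n, X) = sqrt(2*X) = sqrt(2)*sqrt(X))
U(f) = (f + sqrt(2)*sqrt(f))/(-30 + f) (U(f) = (f + sqrt(2)*sqrt(f))/(f + (0 + 10)*(-3)) = (f + sqrt(2)*sqrt(f))/(f + 10*(-3)) = (f + sqrt(2)*sqrt(f))/(f - 30) = (f + sqrt(2)*sqrt(f))/(-30 + f))
18749 + (212391 - 85354)*(-59895 + U(-55 - 89)) = 18749 + (212391 - 85354)*(-59895 + ((-55 - 89) + sqrt(2)*sqrt(-55 - 89))/(-30 + (-55 - 89))) = 18749 + 127037*(-59895 + (-144 + sqrt(2)*sqrt(-144))/(-30 - 144)) = 18749 + 127037*(-59895 + (-144 + sqrt(2)*(12*I))/(-174)) = 18749 + 127037*(-59895 - (-144 + 12*I*sqrt(2))/174) = 18749 + 127037*(-59895 + (24/29 - 2*I*sqrt(2)/29)) = 18749 + 127037*(-1736931/29 - 2*I*sqrt(2)/29) = 18749 + (-220654503447/29 - 254074*I*sqrt(2)/29) = -220653959726/29 - 254074*I*sqrt(2)/29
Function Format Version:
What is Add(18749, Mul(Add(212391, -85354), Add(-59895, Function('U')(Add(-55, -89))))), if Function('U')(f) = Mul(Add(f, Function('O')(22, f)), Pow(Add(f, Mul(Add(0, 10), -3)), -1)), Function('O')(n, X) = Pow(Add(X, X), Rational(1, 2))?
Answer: Add(Rational(-220653959726, 29), Mul(Rational(-254074, 29), I, Pow(2, Rational(1, 2)))) ≈ Add(-7.6088e+9, Mul(-12390., I))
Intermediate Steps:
Function('O')(n, X) = Mul(Pow(2, Rational(1, 2)), Pow(X, Rational(1, 2))) (Function('O')(n, X) = Pow(Mul(2, X), Rational(1, 2)) = Mul(Pow(2, Rational(1, 2)), Pow(X, Rational(1, 2))))
Function('U')(f) = Mul(Pow(Add(-30, f), -1), Add(f, Mul(Pow(2, Rational(1, 2)), Pow(f, Rational(1, 2))))) (Function('U')(f) = Mul(Add(f, Mul(Pow(2, Rational(1, 2)), Pow(f, Rational(1, 2)))), Pow(Add(f, Mul(Add(0, 10), -3)), -1)) = Mul(Add(f, Mul(Pow(2, Rational(1, 2)), Pow(f, Rational(1, 2)))), Pow(Add(f, Mul(10, -3)), -1)) = Mul(Add(f, Mul(Pow(2, Rational(1, 2)), Pow(f, Rational(1, 2)))), Pow(Add(f, -30), -1)) = Mul(Add(f, Mul(Pow(2, Rational(1, 2)), Pow(f, Rational(1, 2)))), Pow(Add(-30, f), -1)) = Mul(Pow(Add(-30, f), -1), Add(f, Mul(Pow(2, Rational(1, 2)), Pow(f, Rational(1, 2))))))
Add(18749, Mul(Add(212391, -85354), Add(-59895, Function('U')(Add(-55, -89))))) = Add(18749, Mul(Add(212391, -85354), Add(-59895, Mul(Pow(Add(-30, Add(-55, -89)), -1), Add(Add(-55, -89), Mul(Pow(2, Rational(1, 2)), Pow(Add(-55, -89), Rational(1, 2)))))))) = Add(18749, Mul(127037, Add(-59895, Mul(Pow(Add(-30, -144), -1), Add(-144, Mul(Pow(2, Rational(1, 2)), Pow(-144, Rational(1, 2)))))))) = Add(18749, Mul(127037, Add(-59895, Mul(Pow(-174, -1), Add(-144, Mul(Pow(2, Rational(1, 2)), Mul(12, I))))))) = Add(18749, Mul(127037, Add(-59895, Mul(Rational(-1, 174), Add(-144, Mul(12, I, Pow(2, Rational(1, 2)))))))) = Add(18749, Mul(127037, Add(-59895, Add(Rational(24, 29), Mul(Rational(-2, 29), I, Pow(2, Rational(1, 2))))))) = Add(18749, Mul(127037, Add(Rational(-1736931, 29), Mul(Rational(-2, 29), I, Pow(2, Rational(1, 2)))))) = Add(18749, Add(Rational(-220654503447, 29), Mul(Rational(-254074, 29), I, Pow(2, Rational(1, 2))))) = Add(Rational(-220653959726, 29), Mul(Rational(-254074, 29), I, Pow(2, Rational(1, 2))))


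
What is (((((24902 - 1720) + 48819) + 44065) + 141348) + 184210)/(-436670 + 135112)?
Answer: -220812/150779 ≈ -1.4645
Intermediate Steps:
(((((24902 - 1720) + 48819) + 44065) + 141348) + 184210)/(-436670 + 135112) = ((((23182 + 48819) + 44065) + 141348) + 184210)/(-301558) = (((72001 + 44065) + 141348) + 184210)*(-1/301558) = ((116066 + 141348) + 184210)*(-1/301558) = (257414 + 184210)*(-1/301558) = 441624*(-1/301558) = -220812/150779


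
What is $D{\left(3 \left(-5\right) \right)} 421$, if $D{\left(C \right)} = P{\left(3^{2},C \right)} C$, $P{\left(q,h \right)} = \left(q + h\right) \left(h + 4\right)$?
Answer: $-416790$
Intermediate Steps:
$P{\left(q,h \right)} = \left(4 + h\right) \left(h + q\right)$ ($P{\left(q,h \right)} = \left(h + q\right) \left(4 + h\right) = \left(4 + h\right) \left(h + q\right)$)
$D{\left(C \right)} = C \left(36 + C^{2} + 13 C\right)$ ($D{\left(C \right)} = \left(C^{2} + 4 C + 4 \cdot 3^{2} + C 3^{2}\right) C = \left(C^{2} + 4 C + 4 \cdot 9 + C 9\right) C = \left(C^{2} + 4 C + 36 + 9 C\right) C = \left(36 + C^{2} + 13 C\right) C = C \left(36 + C^{2} + 13 C\right)$)
$D{\left(3 \left(-5\right) \right)} 421 = 3 \left(-5\right) \left(36 + \left(3 \left(-5\right)\right)^{2} + 13 \cdot 3 \left(-5\right)\right) 421 = - 15 \left(36 + \left(-15\right)^{2} + 13 \left(-15\right)\right) 421 = - 15 \left(36 + 225 - 195\right) 421 = \left(-15\right) 66 \cdot 421 = \left(-990\right) 421 = -416790$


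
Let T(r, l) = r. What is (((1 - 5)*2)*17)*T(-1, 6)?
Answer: 136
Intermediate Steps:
(((1 - 5)*2)*17)*T(-1, 6) = (((1 - 5)*2)*17)*(-1) = (-4*2*17)*(-1) = -8*17*(-1) = -136*(-1) = 136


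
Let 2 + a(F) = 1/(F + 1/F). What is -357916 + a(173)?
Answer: -10712485567/29930 ≈ -3.5792e+5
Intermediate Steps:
a(F) = -2 + 1/(F + 1/F)
-357916 + a(173) = -357916 + (-2 + 173 - 2*173²)/(1 + 173²) = -357916 + (-2 + 173 - 2*29929)/(1 + 29929) = -357916 + (-2 + 173 - 59858)/29930 = -357916 + (1/29930)*(-59687) = -357916 - 59687/29930 = -10712485567/29930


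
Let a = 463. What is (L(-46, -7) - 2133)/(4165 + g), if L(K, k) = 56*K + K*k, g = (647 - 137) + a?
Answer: -4387/5138 ≈ -0.85383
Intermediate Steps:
g = 973 (g = (647 - 137) + 463 = 510 + 463 = 973)
(L(-46, -7) - 2133)/(4165 + g) = (-46*(56 - 7) - 2133)/(4165 + 973) = (-46*49 - 2133)/5138 = (-2254 - 2133)*(1/5138) = -4387*1/5138 = -4387/5138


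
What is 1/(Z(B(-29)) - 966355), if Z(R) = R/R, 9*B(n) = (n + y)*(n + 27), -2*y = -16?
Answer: -1/966354 ≈ -1.0348e-6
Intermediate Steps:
y = 8 (y = -1/2*(-16) = 8)
B(n) = (8 + n)*(27 + n)/9 (B(n) = ((n + 8)*(n + 27))/9 = ((8 + n)*(27 + n))/9 = (8 + n)*(27 + n)/9)
Z(R) = 1
1/(Z(B(-29)) - 966355) = 1/(1 - 966355) = 1/(-966354) = -1/966354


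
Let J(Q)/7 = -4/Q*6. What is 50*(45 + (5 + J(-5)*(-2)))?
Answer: -860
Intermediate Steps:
J(Q) = -168/Q (J(Q) = 7*(-4/Q*6) = 7*(-24/Q) = -168/Q)
50*(45 + (5 + J(-5)*(-2))) = 50*(45 + (5 - 168/(-5)*(-2))) = 50*(45 + (5 - 168*(-1/5)*(-2))) = 50*(45 + (5 + (168/5)*(-2))) = 50*(45 + (5 - 336/5)) = 50*(45 - 311/5) = 50*(-86/5) = -860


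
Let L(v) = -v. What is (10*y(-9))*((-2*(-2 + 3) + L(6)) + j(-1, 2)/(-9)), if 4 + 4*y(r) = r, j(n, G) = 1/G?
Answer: 9425/36 ≈ 261.81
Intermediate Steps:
y(r) = -1 + r/4
(10*y(-9))*((-2*(-2 + 3) + L(6)) + j(-1, 2)/(-9)) = (10*(-1 + (¼)*(-9)))*((-2*(-2 + 3) - 1*6) + 1/(2*(-9))) = (10*(-1 - 9/4))*((-2*1 - 6) + (½)*(-⅑)) = (10*(-13/4))*((-2 - 6) - 1/18) = -65*(-8 - 1/18)/2 = -65/2*(-145/18) = 9425/36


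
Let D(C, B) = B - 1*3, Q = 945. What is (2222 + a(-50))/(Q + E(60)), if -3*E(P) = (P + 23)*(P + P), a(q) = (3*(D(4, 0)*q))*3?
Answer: -188/125 ≈ -1.5040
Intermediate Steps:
D(C, B) = -3 + B (D(C, B) = B - 3 = -3 + B)
a(q) = -27*q (a(q) = (3*((-3 + 0)*q))*3 = (3*(-3*q))*3 = -9*q*3 = -27*q)
E(P) = -2*P*(23 + P)/3 (E(P) = -(P + 23)*(P + P)/3 = -(23 + P)*2*P/3 = -2*P*(23 + P)/3)
(2222 + a(-50))/(Q + E(60)) = (2222 - 27*(-50))/(945 - ⅔*60*(23 + 60)) = (2222 + 1350)/(945 - ⅔*60*83) = 3572/(945 - 3320) = 3572/(-2375) = 3572*(-1/2375) = -188/125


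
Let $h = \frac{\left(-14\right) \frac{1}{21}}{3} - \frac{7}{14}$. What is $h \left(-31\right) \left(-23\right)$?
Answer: $- \frac{9269}{18} \approx -514.94$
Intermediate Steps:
$h = - \frac{13}{18}$ ($h = \left(-14\right) \frac{1}{21} \cdot \frac{1}{3} - \frac{1}{2} = \left(- \frac{2}{3}\right) \frac{1}{3} - \frac{1}{2} = - \frac{2}{9} - \frac{1}{2} = - \frac{13}{18} \approx -0.72222$)
$h \left(-31\right) \left(-23\right) = \left(- \frac{13}{18}\right) \left(-31\right) \left(-23\right) = \frac{403}{18} \left(-23\right) = - \frac{9269}{18}$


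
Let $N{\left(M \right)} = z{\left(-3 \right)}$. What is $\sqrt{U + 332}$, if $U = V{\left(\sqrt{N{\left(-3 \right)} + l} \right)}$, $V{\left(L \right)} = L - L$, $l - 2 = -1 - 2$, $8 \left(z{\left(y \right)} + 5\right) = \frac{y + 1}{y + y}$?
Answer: $2 \sqrt{83} \approx 18.221$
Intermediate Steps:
$z{\left(y \right)} = -5 + \frac{1 + y}{16 y}$ ($z{\left(y \right)} = -5 + \frac{\left(y + 1\right) \frac{1}{y + y}}{8} = -5 + \frac{\left(1 + y\right) \frac{1}{2 y}}{8} = -5 + \frac{\frac{1}{2} \frac{1}{y} \left(1 + y\right)}{8} = -5 + \frac{1 + y}{16 y}$)
$l = -1$ ($l = 2 - 3 = -1$)
$N{\left(M \right)} = - \frac{119}{24}$ ($N{\left(M \right)} = \frac{1 - -237}{16 \left(-3\right)} = \frac{1}{16} \left(- \frac{1}{3}\right) \left(1 + 237\right) = \frac{1}{16} \left(- \frac{1}{3}\right) 238 = - \frac{119}{24}$)
$V{\left(L \right)} = 0$
$U = 0$
$\sqrt{U + 332} = \sqrt{0 + 332} = \sqrt{332} = 2 \sqrt{83}$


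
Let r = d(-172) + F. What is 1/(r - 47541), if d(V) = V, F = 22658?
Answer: -1/25055 ≈ -3.9912e-5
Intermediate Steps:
r = 22486 (r = -172 + 22658 = 22486)
1/(r - 47541) = 1/(22486 - 47541) = 1/(-25055) = -1/25055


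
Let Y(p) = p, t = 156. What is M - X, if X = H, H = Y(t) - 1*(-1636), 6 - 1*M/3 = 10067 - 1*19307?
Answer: 25946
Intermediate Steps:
M = 27738 (M = 18 - 3*(10067 - 1*19307) = 18 - 3*(10067 - 19307) = 18 - 3*(-9240) = 18 + 27720 = 27738)
H = 1792 (H = 156 - 1*(-1636) = 156 + 1636 = 1792)
X = 1792
M - X = 27738 - 1*1792 = 27738 - 1792 = 25946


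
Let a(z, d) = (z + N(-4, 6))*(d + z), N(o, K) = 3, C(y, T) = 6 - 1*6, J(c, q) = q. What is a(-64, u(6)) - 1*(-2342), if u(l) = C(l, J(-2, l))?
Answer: 6246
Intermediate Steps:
C(y, T) = 0 (C(y, T) = 6 - 6 = 0)
u(l) = 0
a(z, d) = (3 + z)*(d + z) (a(z, d) = (z + 3)*(d + z) = (3 + z)*(d + z))
a(-64, u(6)) - 1*(-2342) = ((-64)² + 3*0 + 3*(-64) + 0*(-64)) - 1*(-2342) = (4096 + 0 - 192 + 0) + 2342 = 3904 + 2342 = 6246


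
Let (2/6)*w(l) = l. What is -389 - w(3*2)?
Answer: -407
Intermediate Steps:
w(l) = 3*l
-389 - w(3*2) = -389 - 3*3*2 = -389 - 3*6 = -389 - 1*18 = -389 - 18 = -407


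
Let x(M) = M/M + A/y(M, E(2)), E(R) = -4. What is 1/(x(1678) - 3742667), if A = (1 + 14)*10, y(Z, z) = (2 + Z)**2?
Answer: -18816/70422003455 ≈ -2.6719e-7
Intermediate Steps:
A = 150 (A = 15*10 = 150)
x(M) = 1 + 150/(2 + M)**2 (x(M) = M/M + 150/((2 + M)**2) = 1 + 150/(2 + M)**2)
1/(x(1678) - 3742667) = 1/((1 + 150/(2 + 1678)**2) - 3742667) = 1/((1 + 150/1680**2) - 3742667) = 1/((1 + 150*(1/2822400)) - 3742667) = 1/((1 + 1/18816) - 3742667) = 1/(18817/18816 - 3742667) = 1/(-70422003455/18816) = -18816/70422003455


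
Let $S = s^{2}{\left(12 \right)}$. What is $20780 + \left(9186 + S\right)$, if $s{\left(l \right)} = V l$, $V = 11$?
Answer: $47390$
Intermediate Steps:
$s{\left(l \right)} = 11 l$
$S = 17424$ ($S = \left(11 \cdot 12\right)^{2} = 132^{2} = 17424$)
$20780 + \left(9186 + S\right) = 20780 + \left(9186 + 17424\right) = 20780 + 26610 = 47390$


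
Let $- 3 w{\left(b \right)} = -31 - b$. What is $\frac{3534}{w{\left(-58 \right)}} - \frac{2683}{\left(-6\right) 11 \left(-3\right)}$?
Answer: $- \frac{80431}{198} \approx -406.22$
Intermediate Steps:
$w{\left(b \right)} = \frac{31}{3} + \frac{b}{3}$ ($w{\left(b \right)} = - \frac{-31 - b}{3} = \frac{31}{3} + \frac{b}{3}$)
$\frac{3534}{w{\left(-58 \right)}} - \frac{2683}{\left(-6\right) 11 \left(-3\right)} = \frac{3534}{\frac{31}{3} + \frac{1}{3} \left(-58\right)} - \frac{2683}{\left(-6\right) 11 \left(-3\right)} = \frac{3534}{\frac{31}{3} - \frac{58}{3}} - \frac{2683}{\left(-66\right) \left(-3\right)} = \frac{3534}{-9} - \frac{2683}{198} = 3534 \left(- \frac{1}{9}\right) - \frac{2683}{198} = - \frac{1178}{3} - \frac{2683}{198} = - \frac{80431}{198}$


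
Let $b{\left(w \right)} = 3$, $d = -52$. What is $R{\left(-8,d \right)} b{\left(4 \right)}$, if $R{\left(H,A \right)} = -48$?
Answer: $-144$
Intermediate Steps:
$R{\left(-8,d \right)} b{\left(4 \right)} = \left(-48\right) 3 = -144$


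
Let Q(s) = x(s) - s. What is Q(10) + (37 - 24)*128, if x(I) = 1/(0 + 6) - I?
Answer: 9865/6 ≈ 1644.2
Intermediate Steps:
x(I) = ⅙ - I (x(I) = 1/6 - I = ⅙ - I)
Q(s) = ⅙ - 2*s (Q(s) = (⅙ - s) - s = ⅙ - 2*s)
Q(10) + (37 - 24)*128 = (⅙ - 2*10) + (37 - 24)*128 = (⅙ - 20) + 13*128 = -119/6 + 1664 = 9865/6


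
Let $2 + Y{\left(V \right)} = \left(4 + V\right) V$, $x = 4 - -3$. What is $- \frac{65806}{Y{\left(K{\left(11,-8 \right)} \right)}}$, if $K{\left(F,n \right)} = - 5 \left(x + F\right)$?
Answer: $- \frac{32903}{3869} \approx -8.5043$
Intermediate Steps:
$x = 7$ ($x = 4 + 3 = 7$)
$K{\left(F,n \right)} = -35 - 5 F$ ($K{\left(F,n \right)} = - 5 \left(7 + F\right) = -35 - 5 F$)
$Y{\left(V \right)} = -2 + V \left(4 + V\right)$ ($Y{\left(V \right)} = -2 + \left(4 + V\right) V = -2 + V \left(4 + V\right)$)
$- \frac{65806}{Y{\left(K{\left(11,-8 \right)} \right)}} = - \frac{65806}{-2 + \left(-35 - 55\right)^{2} + 4 \left(-35 - 55\right)} = - \frac{65806}{-2 + \left(-90\right)^{2} + 4 \left(-90\right)} = - \frac{65806}{-2 + 8100 - 360} = - \frac{65806}{7738} = \left(-65806\right) \frac{1}{7738} = - \frac{32903}{3869}$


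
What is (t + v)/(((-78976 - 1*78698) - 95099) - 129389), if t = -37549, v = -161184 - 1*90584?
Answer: 483/638 ≈ 0.75705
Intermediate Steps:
v = -251768 (v = -161184 - 90584 = -251768)
(t + v)/(((-78976 - 1*78698) - 95099) - 129389) = (-37549 - 251768)/(((-78976 - 1*78698) - 95099) - 129389) = -289317/(((-78976 - 78698) - 95099) - 129389) = -289317/((-157674 - 95099) - 129389) = -289317/(-252773 - 129389) = -289317/(-382162) = -289317*(-1/382162) = 483/638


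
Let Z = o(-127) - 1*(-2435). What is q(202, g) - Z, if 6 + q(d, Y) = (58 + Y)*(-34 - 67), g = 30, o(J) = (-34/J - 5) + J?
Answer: -1422053/127 ≈ -11197.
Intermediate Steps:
o(J) = -5 + J - 34/J (o(J) = (-5 - 34/J) + J = -5 + J - 34/J)
q(d, Y) = -5864 - 101*Y (q(d, Y) = -6 + (58 + Y)*(-34 - 67) = -6 + (58 + Y)*(-101) = -6 + (-5858 - 101*Y) = -5864 - 101*Y)
Z = 292515/127 (Z = (-5 - 127 - 34/(-127)) - 1*(-2435) = (-5 - 127 - 34*(-1/127)) + 2435 = (-5 - 127 + 34/127) + 2435 = -16730/127 + 2435 = 292515/127 ≈ 2303.3)
q(202, g) - Z = (-5864 - 101*30) - 1*292515/127 = (-5864 - 3030) - 292515/127 = -8894 - 292515/127 = -1422053/127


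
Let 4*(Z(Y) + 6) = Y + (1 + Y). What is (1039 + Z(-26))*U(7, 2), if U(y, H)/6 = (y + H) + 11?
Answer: 122430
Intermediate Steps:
U(y, H) = 66 + 6*H + 6*y (U(y, H) = 6*((y + H) + 11) = 6*((H + y) + 11) = 6*(11 + H + y) = 66 + 6*H + 6*y)
Z(Y) = -23/4 + Y/2 (Z(Y) = -6 + (Y + (1 + Y))/4 = -6 + (1 + 2*Y)/4 = -6 + (¼ + Y/2) = -23/4 + Y/2)
(1039 + Z(-26))*U(7, 2) = (1039 + (-23/4 + (½)*(-26)))*(66 + 6*2 + 6*7) = (1039 + (-23/4 - 13))*(66 + 12 + 42) = (1039 - 75/4)*120 = (4081/4)*120 = 122430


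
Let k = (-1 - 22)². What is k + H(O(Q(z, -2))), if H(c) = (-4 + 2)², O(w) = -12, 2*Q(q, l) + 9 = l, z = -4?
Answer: 533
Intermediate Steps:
Q(q, l) = -9/2 + l/2
H(c) = 4 (H(c) = (-2)² = 4)
k = 529 (k = (-23)² = 529)
k + H(O(Q(z, -2))) = 529 + 4 = 533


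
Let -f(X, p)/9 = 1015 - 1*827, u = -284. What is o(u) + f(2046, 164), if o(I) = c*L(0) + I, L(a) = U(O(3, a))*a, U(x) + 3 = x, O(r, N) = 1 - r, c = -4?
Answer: -1976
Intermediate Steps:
U(x) = -3 + x
f(X, p) = -1692 (f(X, p) = -9*(1015 - 1*827) = -9*(1015 - 827) = -9*188 = -1692)
L(a) = -5*a (L(a) = (-3 + (1 - 1*3))*a = (-3 + (1 - 3))*a = (-3 - 2)*a = -5*a)
o(I) = I (o(I) = -(-20)*0 + I = -4*0 + I = 0 + I = I)
o(u) + f(2046, 164) = -284 - 1692 = -1976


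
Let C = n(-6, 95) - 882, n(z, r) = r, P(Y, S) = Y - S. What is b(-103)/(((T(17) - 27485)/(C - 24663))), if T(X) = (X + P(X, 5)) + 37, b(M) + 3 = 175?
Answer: 4377400/27419 ≈ 159.65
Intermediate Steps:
b(M) = 172 (b(M) = -3 + 175 = 172)
T(X) = 32 + 2*X (T(X) = (X + (X - 1*5)) + 37 = (X + (X - 5)) + 37 = (X + (-5 + X)) + 37 = (-5 + 2*X) + 37 = 32 + 2*X)
C = -787 (C = 95 - 882 = -787)
b(-103)/(((T(17) - 27485)/(C - 24663))) = 172/((((32 + 2*17) - 27485)/(-787 - 24663))) = 172/((((32 + 34) - 27485)/(-25450))) = 172/(((66 - 27485)*(-1/25450))) = 172/((-27419*(-1/25450))) = 172/(27419/25450) = 172*(25450/27419) = 4377400/27419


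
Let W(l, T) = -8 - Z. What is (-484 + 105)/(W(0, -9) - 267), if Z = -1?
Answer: 379/274 ≈ 1.3832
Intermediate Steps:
W(l, T) = -7 (W(l, T) = -8 - 1*(-1) = -8 + 1 = -7)
(-484 + 105)/(W(0, -9) - 267) = (-484 + 105)/(-7 - 267) = -379/(-274) = -379*(-1/274) = 379/274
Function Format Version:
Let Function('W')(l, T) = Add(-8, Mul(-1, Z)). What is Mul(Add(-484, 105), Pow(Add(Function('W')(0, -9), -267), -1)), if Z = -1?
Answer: Rational(379, 274) ≈ 1.3832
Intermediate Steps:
Function('W')(l, T) = -7 (Function('W')(l, T) = Add(-8, Mul(-1, -1)) = Add(-8, 1) = -7)
Mul(Add(-484, 105), Pow(Add(Function('W')(0, -9), -267), -1)) = Mul(Add(-484, 105), Pow(Add(-7, -267), -1)) = Mul(-379, Pow(-274, -1)) = Mul(-379, Rational(-1, 274)) = Rational(379, 274)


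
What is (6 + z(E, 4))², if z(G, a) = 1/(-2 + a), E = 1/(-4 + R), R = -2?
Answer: 169/4 ≈ 42.250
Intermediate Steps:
E = -⅙ (E = 1/(-4 - 2) = 1/(-6) = -⅙ ≈ -0.16667)
(6 + z(E, 4))² = (6 + 1/(-2 + 4))² = (6 + 1/2)² = (6 + ½)² = (13/2)² = 169/4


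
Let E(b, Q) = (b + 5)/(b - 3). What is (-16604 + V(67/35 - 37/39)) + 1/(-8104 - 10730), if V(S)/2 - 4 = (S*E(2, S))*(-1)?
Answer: -20300440417/1224210 ≈ -16582.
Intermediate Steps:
E(b, Q) = (5 + b)/(-3 + b)
V(S) = 8 + 14*S (V(S) = 8 + 2*((S*((5 + 2)/(-3 + 2)))*(-1)) = 8 + 2*((S*(7/(-1)))*(-1)) = 8 + 2*((S*(-1*7))*(-1)) = 8 + 2*((S*(-7))*(-1)) = 8 + 2*(-7*S*(-1)) = 8 + 2*(7*S) = 8 + 14*S)
(-16604 + V(67/35 - 37/39)) + 1/(-8104 - 10730) = (-16604 + (8 + 14*(67/35 - 37/39))) + 1/(-8104 - 10730) = (-16604 + (8 + 14*(67*(1/35) - 37*1/39))) + 1/(-18834) = (-16604 + (8 + 14*(67/35 - 37/39))) - 1/18834 = (-16604 + (8 + 14*(1318/1365))) - 1/18834 = (-16604 + (8 + 2636/195)) - 1/18834 = (-16604 + 4196/195) - 1/18834 = -3233584/195 - 1/18834 = -20300440417/1224210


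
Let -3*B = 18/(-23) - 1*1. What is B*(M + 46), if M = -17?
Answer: 1189/69 ≈ 17.232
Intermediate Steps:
B = 41/69 (B = -(18/(-23) - 1*1)/3 = -(18*(-1/23) - 1)/3 = -(-18/23 - 1)/3 = -1/3*(-41/23) = 41/69 ≈ 0.59420)
B*(M + 46) = 41*(-17 + 46)/69 = (41/69)*29 = 1189/69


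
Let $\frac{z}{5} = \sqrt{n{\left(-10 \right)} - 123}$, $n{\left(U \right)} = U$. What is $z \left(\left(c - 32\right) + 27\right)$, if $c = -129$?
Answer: $- 670 i \sqrt{133} \approx - 7726.8 i$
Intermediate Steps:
$z = 5 i \sqrt{133}$ ($z = 5 \sqrt{-10 - 123} = 5 \sqrt{-133} = 5 i \sqrt{133} \approx 57.663 i$)
$z \left(\left(c - 32\right) + 27\right) = 5 i \sqrt{133} \left(\left(-129 - 32\right) + 27\right) = 5 i \sqrt{133} \left(-161 + 27\right) = 5 i \sqrt{133} \left(-134\right) = - 670 i \sqrt{133}$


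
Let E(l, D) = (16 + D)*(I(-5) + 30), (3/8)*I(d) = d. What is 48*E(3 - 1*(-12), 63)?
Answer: 63200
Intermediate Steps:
I(d) = 8*d/3
E(l, D) = 800/3 + 50*D/3 (E(l, D) = (16 + D)*((8/3)*(-5) + 30) = (16 + D)*(-40/3 + 30) = (16 + D)*(50/3) = 800/3 + 50*D/3)
48*E(3 - 1*(-12), 63) = 48*(800/3 + (50/3)*63) = 48*(800/3 + 1050) = 48*(3950/3) = 63200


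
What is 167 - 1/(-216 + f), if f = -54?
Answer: 45091/270 ≈ 167.00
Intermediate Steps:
167 - 1/(-216 + f) = 167 - 1/(-216 - 54) = 167 - 1/(-270) = 167 - 1*(-1/270) = 167 + 1/270 = 45091/270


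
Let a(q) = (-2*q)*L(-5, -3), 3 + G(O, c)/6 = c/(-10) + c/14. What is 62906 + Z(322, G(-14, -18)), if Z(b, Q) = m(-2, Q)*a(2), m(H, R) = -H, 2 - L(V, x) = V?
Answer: 62850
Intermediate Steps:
L(V, x) = 2 - V
G(O, c) = -18 - 6*c/35 (G(O, c) = -18 + 6*(c/(-10) + c/14) = -18 + 6*(c*(-⅒) + c*(1/14)) = -18 + 6*(-c/10 + c/14) = -18 + 6*(-c/35) = -18 - 6*c/35)
a(q) = -14*q (a(q) = (-2*q)*(2 - 1*(-5)) = (-2*q)*(2 + 5) = -2*q*7 = -14*q)
Z(b, Q) = -56 (Z(b, Q) = (-1*(-2))*(-14*2) = 2*(-28) = -56)
62906 + Z(322, G(-14, -18)) = 62906 - 56 = 62850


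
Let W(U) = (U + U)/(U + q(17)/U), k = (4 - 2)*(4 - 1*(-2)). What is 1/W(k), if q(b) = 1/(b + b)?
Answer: 4897/9792 ≈ 0.50010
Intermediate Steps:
q(b) = 1/(2*b)
k = 12 (k = 2*(4 + 2) = 2*6 = 12)
W(U) = 2*U/(U + 1/(34*U)) (W(U) = (U + U)/(U + ((1/2)/17)/U) = (2*U)/(U + ((1/2)*(1/17))/U) = (2*U)/(U + 1/(34*U)) = 2*U/(U + 1/(34*U)))
1/W(k) = 1/(68*12**2/(1 + 34*12**2)) = 1/(68*144/(1 + 34*144)) = 1/(68*144/(1 + 4896)) = 1/(68*144/4897) = 1/(68*144*(1/4897)) = 1/(9792/4897) = 4897/9792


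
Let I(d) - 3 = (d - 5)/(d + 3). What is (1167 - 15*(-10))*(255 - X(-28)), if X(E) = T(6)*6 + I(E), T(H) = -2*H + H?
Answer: 9438939/25 ≈ 3.7756e+5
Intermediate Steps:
T(H) = -H
I(d) = 3 + (-5 + d)/(3 + d) (I(d) = 3 + (d - 5)/(d + 3) = 3 + (-5 + d)/(3 + d))
X(E) = -36 + 4*(1 + E)/(3 + E) (X(E) = -1*6*6 + 4*(1 + E)/(3 + E) = -6*6 + 4*(1 + E)/(3 + E) = -36 + 4*(1 + E)/(3 + E))
(1167 - 15*(-10))*(255 - X(-28)) = (1167 - 15*(-10))*(255 - 8*(-13 - 4*(-28))/(3 - 28)) = (1167 + 150)*(255 - 8*(-13 + 112)/(-25)) = 1317*(255 - 8*(-1)*99/25) = 1317*(255 - 1*(-792/25)) = 1317*(255 + 792/25) = 1317*(7167/25) = 9438939/25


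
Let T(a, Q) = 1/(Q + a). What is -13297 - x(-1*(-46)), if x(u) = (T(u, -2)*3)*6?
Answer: -292543/22 ≈ -13297.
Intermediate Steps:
x(u) = 18/(-2 + u) (x(u) = (3/(-2 + u))*6 = 18/(-2 + u))
-13297 - x(-1*(-46)) = -13297 - 18/(-2 - 1*(-46)) = -13297 - 18/(-2 + 46) = -13297 - 18/44 = -13297 - 1*9/22 = -13297 - 9/22 = -292543/22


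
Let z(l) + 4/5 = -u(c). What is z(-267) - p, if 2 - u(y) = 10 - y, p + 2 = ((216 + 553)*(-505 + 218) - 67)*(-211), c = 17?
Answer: -232912389/5 ≈ -4.6582e+7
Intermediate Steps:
p = 46582468 (p = -2 + ((216 + 553)*(-505 + 218) - 67)*(-211) = -2 + (769*(-287) - 67)*(-211) = -2 + (-220703 - 67)*(-211) = -2 - 220770*(-211) = -2 + 46582470 = 46582468)
u(y) = -8 + y (u(y) = 2 - (10 - y) = 2 + (-10 + y) = -8 + y)
z(l) = -49/5 (z(l) = -⅘ - (-8 + 17) = -⅘ - 1*9 = -⅘ - 9 = -49/5)
z(-267) - p = -49/5 - 1*46582468 = -49/5 - 46582468 = -232912389/5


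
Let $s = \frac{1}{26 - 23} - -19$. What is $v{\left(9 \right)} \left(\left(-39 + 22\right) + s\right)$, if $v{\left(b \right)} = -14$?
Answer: $- \frac{98}{3} \approx -32.667$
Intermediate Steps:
$s = \frac{58}{3}$ ($s = \frac{1}{3} + 19 = \frac{58}{3} \approx 19.333$)
$v{\left(9 \right)} \left(\left(-39 + 22\right) + s\right) = - 14 \left(\left(-39 + 22\right) + \frac{58}{3}\right) = - 14 \left(-17 + \frac{58}{3}\right) = \left(-14\right) \frac{7}{3} = - \frac{98}{3}$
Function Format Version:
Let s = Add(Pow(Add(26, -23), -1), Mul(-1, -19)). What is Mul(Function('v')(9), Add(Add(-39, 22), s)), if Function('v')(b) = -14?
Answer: Rational(-98, 3) ≈ -32.667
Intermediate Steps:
s = Rational(58, 3) (s = Add(Pow(3, -1), 19) = Add(Rational(1, 3), 19) = Rational(58, 3) ≈ 19.333)
Mul(Function('v')(9), Add(Add(-39, 22), s)) = Mul(-14, Add(Add(-39, 22), Rational(58, 3))) = Mul(-14, Add(-17, Rational(58, 3))) = Mul(-14, Rational(7, 3)) = Rational(-98, 3)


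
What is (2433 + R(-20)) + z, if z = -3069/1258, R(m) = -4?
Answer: 3052613/1258 ≈ 2426.6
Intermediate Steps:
z = -3069/1258 (z = -3069*1/1258 = -3069/1258 ≈ -2.4396)
(2433 + R(-20)) + z = (2433 - 4) - 3069/1258 = 2429 - 3069/1258 = 3052613/1258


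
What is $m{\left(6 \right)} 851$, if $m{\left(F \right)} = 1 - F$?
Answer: $-4255$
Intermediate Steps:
$m{\left(6 \right)} 851 = \left(1 - 6\right) 851 = \left(-5\right) 851 = -4255$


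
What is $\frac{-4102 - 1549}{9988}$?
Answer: $- \frac{5651}{9988} \approx -0.56578$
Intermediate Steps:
$\frac{-4102 - 1549}{9988} = \left(-4102 - 1549\right) \frac{1}{9988} = \left(-5651\right) \frac{1}{9988} = - \frac{5651}{9988}$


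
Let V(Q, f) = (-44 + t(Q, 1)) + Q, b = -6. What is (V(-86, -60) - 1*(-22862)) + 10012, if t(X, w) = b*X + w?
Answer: 33261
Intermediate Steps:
t(X, w) = w - 6*X (t(X, w) = -6*X + w = w - 6*X)
V(Q, f) = -43 - 5*Q (V(Q, f) = (-44 + (1 - 6*Q)) + Q = (-43 - 6*Q) + Q = -43 - 5*Q)
(V(-86, -60) - 1*(-22862)) + 10012 = ((-43 - 5*(-86)) - 1*(-22862)) + 10012 = ((-43 + 430) + 22862) + 10012 = (387 + 22862) + 10012 = 23249 + 10012 = 33261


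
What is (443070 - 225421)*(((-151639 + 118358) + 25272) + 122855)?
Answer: 24996117054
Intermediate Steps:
(443070 - 225421)*(((-151639 + 118358) + 25272) + 122855) = 217649*((-33281 + 25272) + 122855) = 217649*(-8009 + 122855) = 217649*114846 = 24996117054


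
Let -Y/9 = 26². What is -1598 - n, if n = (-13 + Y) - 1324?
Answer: 5823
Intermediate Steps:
Y = -6084 (Y = -9*26² = -9*676 = -6084)
n = -7421 (n = (-13 - 6084) - 1324 = -6097 - 1324 = -7421)
-1598 - n = -1598 - 1*(-7421) = -1598 + 7421 = 5823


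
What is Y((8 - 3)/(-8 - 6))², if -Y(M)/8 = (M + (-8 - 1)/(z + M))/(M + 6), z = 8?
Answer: 338265664/71453209 ≈ 4.7341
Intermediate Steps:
Y(M) = -8*(M - 9/(8 + M))/(6 + M) (Y(M) = -8*(M + (-8 - 1)/(8 + M))/(M + 6) = -8*(M - 9/(8 + M))/(6 + M))
Y((8 - 3)/(-8 - 6))² = (8*(9 - ((8 - 3)/(-8 - 6))² - 8*(8 - 3)/(-8 - 6))/(48 + ((8 - 3)/(-8 - 6))² + 14*((8 - 3)/(-8 - 6))))² = (8*(9 - (5/(-14))² - 40/(-14))/(48 + (5/(-14))² + 14*(5/(-14))))² = (8*(9 - (5*(-1/14))² - 40*(-1)/14)/(48 + (5*(-1/14))² + 14*(5*(-1/14))))² = (8*(9 - (-5/14)² - 8*(-5/14))/(48 + (-5/14)² + 14*(-5/14)))² = (8*(9 - 1*25/196 + 20/7)/(48 + 25/196 - 5))² = (8*(9 - 25/196 + 20/7)/(8453/196))² = (8*(196/8453)*(2299/196))² = (18392/8453)² = 338265664/71453209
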